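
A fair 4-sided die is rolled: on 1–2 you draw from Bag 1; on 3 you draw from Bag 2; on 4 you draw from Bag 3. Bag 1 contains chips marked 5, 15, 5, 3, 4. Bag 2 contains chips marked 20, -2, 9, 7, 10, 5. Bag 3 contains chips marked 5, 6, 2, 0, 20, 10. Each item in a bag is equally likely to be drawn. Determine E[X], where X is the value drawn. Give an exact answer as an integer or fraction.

E[X | Bag 1] = (5 + 15 + 5 + 3 + 4)/5 = 32/5
E[X | Bag 2] = (20 − 2 + 9 + 7 + 10 + 5)/6 = 49/6
E[X | Bag 3] = (5 + 6 + 2 + 0 + 20 + 10)/6 = 43/6
E[X] = (1/2)·32/5 + (1/4)·49/6 + (1/4)·43/6 = 211/30

211/30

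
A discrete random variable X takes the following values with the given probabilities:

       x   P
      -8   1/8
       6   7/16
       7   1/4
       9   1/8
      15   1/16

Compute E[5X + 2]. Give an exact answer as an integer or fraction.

E[5x+2] = (1/8)·(-38) + (7/16)·32 + (1/4)·37 + (1/8)·47 + (1/16)·77
     = 467/16

467/16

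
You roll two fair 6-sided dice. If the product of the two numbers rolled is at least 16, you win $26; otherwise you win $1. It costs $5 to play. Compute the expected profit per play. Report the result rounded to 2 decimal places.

$3.64

E[payout] = (25/36)·1 + (11/36)·26 = 311/36
Expected profit = 311/36 − 5 = 131/36 ≈ $3.64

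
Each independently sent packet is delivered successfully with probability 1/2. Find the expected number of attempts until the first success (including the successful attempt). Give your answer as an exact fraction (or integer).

For a geometric distribution, E[trials] = 1/p = 1/(1/2) = 2.

2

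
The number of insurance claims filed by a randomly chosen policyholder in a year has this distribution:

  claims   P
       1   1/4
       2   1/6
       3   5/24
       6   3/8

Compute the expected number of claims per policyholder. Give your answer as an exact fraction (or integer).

E[X] = (1/4)·1 + (1/6)·2 + (5/24)·3 + (3/8)·6
     = 83/24

83/24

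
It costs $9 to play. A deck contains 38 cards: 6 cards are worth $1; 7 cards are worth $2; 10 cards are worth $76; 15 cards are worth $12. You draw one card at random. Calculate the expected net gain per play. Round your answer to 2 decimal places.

$16.26

E[payout] = (6/38)·1 + (7/38)·2 + (10/38)·76 + (15/38)·12 = 480/19
Expected profit = 480/19 − 9 = 309/19 ≈ $16.26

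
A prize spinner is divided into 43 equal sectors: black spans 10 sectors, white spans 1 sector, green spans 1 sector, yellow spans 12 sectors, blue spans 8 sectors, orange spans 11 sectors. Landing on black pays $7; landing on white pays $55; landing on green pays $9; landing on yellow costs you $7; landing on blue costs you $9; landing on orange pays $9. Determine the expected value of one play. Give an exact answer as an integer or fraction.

77/43 dollars

E[payout] = (10/43)·7 + (1/43)·55 + (1/43)·9 + (12/43)·(-7) + (8/43)·(-9) + (11/43)·9 = 77/43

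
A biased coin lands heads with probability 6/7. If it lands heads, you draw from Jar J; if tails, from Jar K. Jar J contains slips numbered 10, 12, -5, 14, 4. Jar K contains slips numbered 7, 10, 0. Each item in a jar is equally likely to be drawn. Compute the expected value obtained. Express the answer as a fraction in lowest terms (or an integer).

143/21

E[X | Jar J] = (10 + 12 − 5 + 14 + 4)/5 = 7
E[X | Jar K] = (7 + 10 + 0)/3 = 17/3
E[X] = (6/7)·7 + (1/7)·17/3 = 143/21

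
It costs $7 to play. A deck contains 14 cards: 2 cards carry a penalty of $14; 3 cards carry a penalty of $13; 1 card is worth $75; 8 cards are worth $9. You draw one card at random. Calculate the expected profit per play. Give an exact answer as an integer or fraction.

E[payout] = (2/14)·(-14) + (3/14)·(-13) + (1/14)·75 + (8/14)·9 = 40/7
Expected profit = 40/7 − 7 = -9/7

-9/7 dollars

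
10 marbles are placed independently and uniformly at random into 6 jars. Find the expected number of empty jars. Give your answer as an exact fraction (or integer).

9765625/10077696

Let Xⱼ=1 if jar j is empty. P(Xⱼ=1) = ((6-1)/6)^10 = 9765625/60466176.
By linearity, E[#empty] = 6·9765625/60466176 = 9765625/10077696.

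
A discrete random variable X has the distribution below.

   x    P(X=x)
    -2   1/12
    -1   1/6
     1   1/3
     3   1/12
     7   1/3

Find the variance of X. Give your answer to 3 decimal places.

E[X] = (1/12)·(-2) + (1/6)·(-1) + (1/3)·1 + (1/12)·3 + (1/3)·7 = 31/12
E[X²] = (1/12)·4 + (1/6)·1 + (1/3)·1 + (1/12)·9 + (1/3)·49 = 215/12
Var(X) = 215/12 − (31/12)² = 1619/144 ≈ 11.243

11.243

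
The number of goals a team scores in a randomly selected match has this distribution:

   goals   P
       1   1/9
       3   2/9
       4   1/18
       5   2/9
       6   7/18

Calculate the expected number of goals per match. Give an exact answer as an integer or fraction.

E[X] = (1/9)·1 + (2/9)·3 + (1/18)·4 + (2/9)·5 + (7/18)·6
     = 40/9

40/9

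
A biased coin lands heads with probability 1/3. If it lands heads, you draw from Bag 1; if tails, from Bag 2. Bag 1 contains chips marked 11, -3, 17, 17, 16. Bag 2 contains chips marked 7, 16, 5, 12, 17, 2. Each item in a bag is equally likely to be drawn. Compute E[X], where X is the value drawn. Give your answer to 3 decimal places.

10.422

E[X | Bag 1] = (11 − 3 + 17 + 17 + 16)/5 = 58/5
E[X | Bag 2] = (7 + 16 + 5 + 12 + 17 + 2)/6 = 59/6
E[X] = (1/3)·58/5 + (2/3)·59/6 = 469/45 ≈ 10.422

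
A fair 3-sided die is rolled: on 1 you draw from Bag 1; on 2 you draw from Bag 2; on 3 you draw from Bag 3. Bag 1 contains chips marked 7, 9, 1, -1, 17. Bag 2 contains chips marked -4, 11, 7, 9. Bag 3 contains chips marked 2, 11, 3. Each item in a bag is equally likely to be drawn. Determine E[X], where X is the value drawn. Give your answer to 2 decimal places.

E[X | Bag 1] = (7 + 9 + 1 − 1 + 17)/5 = 33/5
E[X | Bag 2] = (-4 + 11 + 7 + 9)/4 = 23/4
E[X | Bag 3] = (2 + 11 + 3)/3 = 16/3
E[X] = (1/3)·33/5 + (1/3)·23/4 + (1/3)·16/3 = 1061/180 ≈ 5.89

5.89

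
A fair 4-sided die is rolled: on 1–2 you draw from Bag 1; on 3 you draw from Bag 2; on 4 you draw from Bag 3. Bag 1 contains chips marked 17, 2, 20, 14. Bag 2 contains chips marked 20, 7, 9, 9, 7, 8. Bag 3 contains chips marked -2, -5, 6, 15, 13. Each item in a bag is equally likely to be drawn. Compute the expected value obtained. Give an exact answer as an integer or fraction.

E[X | Bag 1] = (17 + 2 + 20 + 14)/4 = 53/4
E[X | Bag 2] = (20 + 7 + 9 + 9 + 7 + 8)/6 = 10
E[X | Bag 3] = (-2 − 5 + 6 + 15 + 13)/5 = 27/5
E[X] = (1/2)·53/4 + (1/4)·10 + (1/4)·27/5 = 419/40

419/40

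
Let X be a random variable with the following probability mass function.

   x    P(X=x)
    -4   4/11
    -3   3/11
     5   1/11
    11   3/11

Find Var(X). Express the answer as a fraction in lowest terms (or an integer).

E[X] = (4/11)·(-4) + (3/11)·(-3) + (1/11)·5 + (3/11)·11 = 13/11
E[X²] = (4/11)·16 + (3/11)·9 + (1/11)·25 + (3/11)·121 = 479/11
Var(X) = 479/11 − (13/11)² = 5100/121

5100/121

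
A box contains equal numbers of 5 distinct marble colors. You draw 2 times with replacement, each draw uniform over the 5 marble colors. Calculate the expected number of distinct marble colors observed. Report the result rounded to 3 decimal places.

1.800

Let Xⱼ=1 if type j appears at least once. P(Xⱼ=1) = 1 − ((5−1)/5)^2 = 9/25.
E[#distinct] = 5·9/25 = 9/5.
≈ 1.800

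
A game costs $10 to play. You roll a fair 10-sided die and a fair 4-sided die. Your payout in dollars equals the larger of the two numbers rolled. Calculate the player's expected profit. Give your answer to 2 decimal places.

-$4.25

Distribution of the larger of the two numbers rolled: 1 w.p. 1/40, 2 w.p. 3/40, 3 w.p. 1/8, 4 w.p. 7/40, 5 w.p. 1/10, 6 w.p. 1/10, …
E[payout] = (1/40)·1 + (3/40)·2 + (1/8)·3 + (7/40)·4 + (1/10)·5 + (1/10)·6 + (1/10)·7 + (1/10)·8 + (1/10)·9 + (1/10)·10 = 23/4
Expected profit = 23/4 − 10 = -17/4 ≈ -$4.25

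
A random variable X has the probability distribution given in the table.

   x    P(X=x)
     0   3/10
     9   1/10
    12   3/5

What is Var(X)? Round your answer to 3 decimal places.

E[X] = (3/10)·0 + (1/10)·9 + (3/5)·12 = 81/10
E[X²] = (3/10)·0 + (1/10)·81 + (3/5)·144 = 189/2
Var(X) = 189/2 − (81/10)² = 2889/100 ≈ 28.890

28.890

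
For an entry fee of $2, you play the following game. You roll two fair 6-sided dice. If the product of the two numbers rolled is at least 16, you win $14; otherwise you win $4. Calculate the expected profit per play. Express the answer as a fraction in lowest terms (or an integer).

91/18 dollars

E[payout] = (25/36)·4 + (11/36)·14 = 127/18
Expected profit = 127/18 − 2 = 91/18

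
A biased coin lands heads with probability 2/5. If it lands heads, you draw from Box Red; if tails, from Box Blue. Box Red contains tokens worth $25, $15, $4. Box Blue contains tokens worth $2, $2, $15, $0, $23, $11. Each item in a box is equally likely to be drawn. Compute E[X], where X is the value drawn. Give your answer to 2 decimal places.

$11.17

E[X | Box Red] = (25 + 15 + 4)/3 = 44/3
E[X | Box Blue] = (2 + 2 + 15 + 0 + 23 + 11)/6 = 53/6
E[X] = (2/5)·44/3 + (3/5)·53/6 = 67/6 ≈ 11.17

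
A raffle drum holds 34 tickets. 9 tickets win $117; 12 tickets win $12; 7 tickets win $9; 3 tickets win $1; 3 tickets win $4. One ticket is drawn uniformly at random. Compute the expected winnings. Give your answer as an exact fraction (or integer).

E[payout] = (9/34)·117 + (12/34)·12 + (7/34)·9 + (3/34)·1 + (3/34)·4 = 75/2

75/2 dollars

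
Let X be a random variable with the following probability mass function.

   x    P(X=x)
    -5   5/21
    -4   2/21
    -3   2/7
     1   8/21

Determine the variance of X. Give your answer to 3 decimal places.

E[X] = (5/21)·(-5) + (2/21)·(-4) + (2/7)·(-3) + (8/21)·1 = -43/21
E[X²] = (5/21)·25 + (2/21)·16 + (2/7)·9 + (8/21)·1 = 73/7
Var(X) = 73/7 − (-43/21)² = 2750/441 ≈ 6.236

6.236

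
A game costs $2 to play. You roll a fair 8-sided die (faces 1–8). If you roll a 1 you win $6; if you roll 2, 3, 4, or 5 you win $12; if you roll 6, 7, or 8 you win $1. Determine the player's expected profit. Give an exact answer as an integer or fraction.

41/8 dollars

E[payout] = (3/8)·1 + (1/8)·6 + (1/2)·12 = 57/8
Expected profit = 57/8 − 2 = 41/8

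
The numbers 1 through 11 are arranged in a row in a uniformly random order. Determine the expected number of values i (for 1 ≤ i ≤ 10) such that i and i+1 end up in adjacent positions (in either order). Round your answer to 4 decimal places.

1.8182

For each i ∈ {1,…,10}, let Xᵢ = 1 if i and i+1 are adjacent. P(Xᵢ=1) = 2·(11−1)!/11! = 2/11.
By linearity, E[ΣXᵢ] = (10)·(2/11) = 20/11.
≈ 1.8182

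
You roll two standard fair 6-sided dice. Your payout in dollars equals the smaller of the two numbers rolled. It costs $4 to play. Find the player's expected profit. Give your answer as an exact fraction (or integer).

Distribution of the smaller of the two numbers rolled: 1 w.p. 11/36, 2 w.p. 1/4, 3 w.p. 7/36, 4 w.p. 5/36, 5 w.p. 1/12, 6 w.p. 1/36
E[payout] = (11/36)·1 + (1/4)·2 + (7/36)·3 + (5/36)·4 + (1/12)·5 + (1/36)·6 = 91/36
Expected profit = 91/36 − 4 = -53/36

-53/36 dollars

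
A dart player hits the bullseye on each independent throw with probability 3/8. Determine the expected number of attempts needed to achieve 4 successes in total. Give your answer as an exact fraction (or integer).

32/3

By linearity (sum of 4 independent geometric waits), E[trials] = 4/p = 4/(3/8) = 32/3.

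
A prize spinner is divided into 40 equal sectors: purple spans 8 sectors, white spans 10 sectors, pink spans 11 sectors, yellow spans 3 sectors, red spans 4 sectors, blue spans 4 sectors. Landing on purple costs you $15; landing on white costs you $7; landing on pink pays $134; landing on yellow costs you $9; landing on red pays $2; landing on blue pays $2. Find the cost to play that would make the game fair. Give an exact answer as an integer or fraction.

1273/40 dollars

E[payout] = (8/40)·(-15) + (10/40)·(-7) + (11/40)·134 + (3/40)·(-9) + (4/40)·2 + (4/40)·2 = 1273/40
Fair fee = E[payout] = 1273/40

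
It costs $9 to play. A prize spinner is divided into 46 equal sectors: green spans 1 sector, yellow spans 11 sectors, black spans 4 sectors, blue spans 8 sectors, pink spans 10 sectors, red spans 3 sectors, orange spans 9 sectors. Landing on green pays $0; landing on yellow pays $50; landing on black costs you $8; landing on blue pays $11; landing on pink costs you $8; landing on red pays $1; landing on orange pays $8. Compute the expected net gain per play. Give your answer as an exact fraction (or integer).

E[payout] = (1/46)·0 + (11/46)·50 + (4/46)·(-8) + (8/46)·11 + (10/46)·(-8) + (3/46)·1 + (9/46)·8 = 601/46
Expected profit = 601/46 − 9 = 187/46

187/46 dollars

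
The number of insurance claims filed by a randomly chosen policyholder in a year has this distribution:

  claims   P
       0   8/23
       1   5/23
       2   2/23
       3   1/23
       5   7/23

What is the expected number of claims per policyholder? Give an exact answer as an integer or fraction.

47/23

E[X] = (8/23)·0 + (5/23)·1 + (2/23)·2 + (1/23)·3 + (7/23)·5
     = 47/23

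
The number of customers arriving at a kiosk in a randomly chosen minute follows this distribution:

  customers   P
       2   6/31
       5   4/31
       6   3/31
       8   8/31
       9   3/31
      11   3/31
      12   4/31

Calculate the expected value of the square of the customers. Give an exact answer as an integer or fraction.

1926/31

E[X²] = (6/31)·4 + (4/31)·25 + (3/31)·36 + (8/31)·64 + (3/31)·81 + (3/31)·121 + (4/31)·144
     = 1926/31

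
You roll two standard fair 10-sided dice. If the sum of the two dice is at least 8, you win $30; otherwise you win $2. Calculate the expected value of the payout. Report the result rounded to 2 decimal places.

E[payout] = (21/100)·2 + (79/100)·30 = 603/25
≈ $24.12

$24.12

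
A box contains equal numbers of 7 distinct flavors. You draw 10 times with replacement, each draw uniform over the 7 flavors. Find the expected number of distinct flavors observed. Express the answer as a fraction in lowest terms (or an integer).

Let Xⱼ=1 if type j appears at least once. P(Xⱼ=1) = 1 − ((7−1)/7)^10 = 222009073/282475249.
E[#distinct] = 7·222009073/282475249 = 222009073/40353607.

222009073/40353607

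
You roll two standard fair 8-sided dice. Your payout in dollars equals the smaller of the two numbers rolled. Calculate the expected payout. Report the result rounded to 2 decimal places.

Distribution of the smaller of the two numbers rolled: 1 w.p. 15/64, 2 w.p. 13/64, 3 w.p. 11/64, 4 w.p. 9/64, 5 w.p. 7/64, 6 w.p. 5/64, …
E[payout] = (15/64)·1 + (13/64)·2 + (11/64)·3 + (9/64)·4 + (7/64)·5 + (5/64)·6 + (3/64)·7 + (1/64)·8 = 51/16
≈ $3.19

$3.19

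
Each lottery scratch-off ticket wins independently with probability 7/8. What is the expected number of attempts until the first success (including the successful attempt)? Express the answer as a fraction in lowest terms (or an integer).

8/7

For a geometric distribution, E[trials] = 1/p = 1/(7/8) = 8/7.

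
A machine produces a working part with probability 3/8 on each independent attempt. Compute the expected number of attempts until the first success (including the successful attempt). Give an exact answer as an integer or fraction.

8/3

For a geometric distribution, E[trials] = 1/p = 1/(3/8) = 8/3.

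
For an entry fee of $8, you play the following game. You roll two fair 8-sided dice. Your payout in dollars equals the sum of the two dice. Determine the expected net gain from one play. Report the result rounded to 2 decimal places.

$1.00

Distribution of the sum of the two dice: 2 w.p. 1/64, 3 w.p. 1/32, 4 w.p. 3/64, 5 w.p. 1/16, 6 w.p. 5/64, 7 w.p. 3/32, …
E[payout] = (1/64)·2 + (1/32)·3 + (3/64)·4 + (1/16)·5 + (5/64)·6 + (3/32)·7 + (7/64)·8 + (1/8)·9 + (7/64)·10 + (3/32)·11 + (5/64)·12 + (1/16)·13 + (3/64)·14 + (1/32)·15 + (1/64)·16 = 9
Expected profit = 9 − 8 = 1 ≈ $1.00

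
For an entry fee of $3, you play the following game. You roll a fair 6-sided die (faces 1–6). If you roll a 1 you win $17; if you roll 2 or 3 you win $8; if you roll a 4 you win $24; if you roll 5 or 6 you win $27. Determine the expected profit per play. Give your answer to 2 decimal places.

E[payout] = (1/3)·8 + (1/6)·17 + (1/6)·24 + (1/3)·27 = 37/2
Expected profit = 37/2 − 3 = 31/2 ≈ $15.50

$15.50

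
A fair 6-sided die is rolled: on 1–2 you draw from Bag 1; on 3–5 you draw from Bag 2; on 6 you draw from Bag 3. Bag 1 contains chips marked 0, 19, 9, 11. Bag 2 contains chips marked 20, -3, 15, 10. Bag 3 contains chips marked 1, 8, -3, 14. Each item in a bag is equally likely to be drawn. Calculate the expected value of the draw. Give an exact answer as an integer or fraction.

28/3

E[X | Bag 1] = (0 + 19 + 9 + 11)/4 = 39/4
E[X | Bag 2] = (20 − 3 + 15 + 10)/4 = 21/2
E[X | Bag 3] = (1 + 8 − 3 + 14)/4 = 5
E[X] = (1/3)·39/4 + (1/2)·21/2 + (1/6)·5 = 28/3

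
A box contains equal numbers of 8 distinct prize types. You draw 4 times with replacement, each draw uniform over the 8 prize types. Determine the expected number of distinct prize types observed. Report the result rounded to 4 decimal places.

Let Xⱼ=1 if type j appears at least once. P(Xⱼ=1) = 1 − ((8−1)/8)^4 = 1695/4096.
E[#distinct] = 8·1695/4096 = 1695/512.
≈ 3.3105

3.3105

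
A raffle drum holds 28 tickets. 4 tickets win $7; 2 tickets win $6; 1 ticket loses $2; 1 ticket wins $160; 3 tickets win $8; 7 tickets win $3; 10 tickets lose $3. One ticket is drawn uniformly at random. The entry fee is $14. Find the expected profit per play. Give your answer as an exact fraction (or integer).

E[payout] = (4/28)·7 + (2/28)·6 + (1/28)·(-2) + (1/28)·160 + (3/28)·8 + (7/28)·3 + (10/28)·(-3) = 213/28
Expected profit = 213/28 − 14 = -179/28

-179/28 dollars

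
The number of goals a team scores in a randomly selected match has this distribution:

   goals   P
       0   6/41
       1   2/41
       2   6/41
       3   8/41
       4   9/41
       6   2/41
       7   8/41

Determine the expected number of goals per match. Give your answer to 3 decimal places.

3.463

E[X] = (6/41)·0 + (2/41)·1 + (6/41)·2 + (8/41)·3 + (9/41)·4 + (2/41)·6 + (8/41)·7
     = 142/41 ≈ 3.463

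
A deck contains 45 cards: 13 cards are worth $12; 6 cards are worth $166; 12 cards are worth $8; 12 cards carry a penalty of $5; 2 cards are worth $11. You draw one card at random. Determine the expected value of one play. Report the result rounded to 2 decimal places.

$26.89

E[payout] = (13/45)·12 + (6/45)·166 + (12/45)·8 + (12/45)·(-5) + (2/45)·11 = 242/9
≈ $26.89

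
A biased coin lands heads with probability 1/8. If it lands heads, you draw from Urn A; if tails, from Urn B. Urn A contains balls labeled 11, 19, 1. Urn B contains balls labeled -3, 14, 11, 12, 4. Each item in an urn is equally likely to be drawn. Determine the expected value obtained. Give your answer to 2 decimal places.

E[X | Urn A] = (11 + 19 + 1)/3 = 31/3
E[X | Urn B] = (-3 + 14 + 11 + 12 + 4)/5 = 38/5
E[X] = (1/8)·31/3 + (7/8)·38/5 = 953/120 ≈ 7.94

7.94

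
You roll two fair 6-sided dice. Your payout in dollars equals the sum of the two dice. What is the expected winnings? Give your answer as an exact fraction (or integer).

$7

Distribution of the sum of the two dice: 2 w.p. 1/36, 3 w.p. 1/18, 4 w.p. 1/12, 5 w.p. 1/9, 6 w.p. 5/36, 7 w.p. 1/6, …
E[payout] = (1/36)·2 + (1/18)·3 + (1/12)·4 + (1/9)·5 + (5/36)·6 + (1/6)·7 + (5/36)·8 + (1/9)·9 + (1/12)·10 + (1/18)·11 + (1/36)·12 = 7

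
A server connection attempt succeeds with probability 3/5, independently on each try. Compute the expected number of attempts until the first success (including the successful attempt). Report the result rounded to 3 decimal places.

For a geometric distribution, E[trials] = 1/p = 1/(3/5) = 5/3.
≈ 1.667

1.667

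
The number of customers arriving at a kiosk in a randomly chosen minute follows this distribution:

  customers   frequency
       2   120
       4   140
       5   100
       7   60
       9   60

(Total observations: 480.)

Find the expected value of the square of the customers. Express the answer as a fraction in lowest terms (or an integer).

217/8

Total = 480, so P(customers=2) = 120/480, etc.
E[X²] = (1/4)·4 + (7/24)·16 + (5/24)·25 + (1/8)·49 + (1/8)·81
     = 217/8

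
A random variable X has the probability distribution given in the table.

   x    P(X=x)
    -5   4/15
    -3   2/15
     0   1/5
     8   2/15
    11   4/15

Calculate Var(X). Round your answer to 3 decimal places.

43.529

E[X] = (4/15)·(-5) + (2/15)·(-3) + (1/5)·0 + (2/15)·8 + (4/15)·11 = 34/15
E[X²] = (4/15)·25 + (2/15)·9 + (1/5)·0 + (2/15)·64 + (4/15)·121 = 146/3
Var(X) = 146/3 − (34/15)² = 9794/225 ≈ 43.529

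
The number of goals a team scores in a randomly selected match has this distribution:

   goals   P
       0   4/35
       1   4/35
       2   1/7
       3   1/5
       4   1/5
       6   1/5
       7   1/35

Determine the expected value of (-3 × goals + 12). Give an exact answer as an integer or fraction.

E[-3x+12] = (4/35)·12 + (4/35)·9 + (1/7)·6 + (1/5)·3 + (1/5)·0 + (1/5)·(-6) + (1/35)·(-9)
     = 12/5

12/5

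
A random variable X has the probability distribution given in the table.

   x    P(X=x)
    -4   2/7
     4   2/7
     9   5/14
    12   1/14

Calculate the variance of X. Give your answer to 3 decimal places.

31.781

E[X] = (2/7)·(-4) + (2/7)·4 + (5/14)·9 + (1/14)·12 = 57/14
E[X²] = (2/7)·16 + (2/7)·16 + (5/14)·81 + (1/14)·144 = 677/14
Var(X) = 677/14 − (57/14)² = 6229/196 ≈ 31.781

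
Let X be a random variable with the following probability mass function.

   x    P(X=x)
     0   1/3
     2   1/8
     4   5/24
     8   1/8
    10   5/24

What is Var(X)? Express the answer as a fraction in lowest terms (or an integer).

E[X] = (1/3)·0 + (1/8)·2 + (5/24)·4 + (1/8)·8 + (5/24)·10 = 25/6
E[X²] = (1/3)·0 + (1/8)·4 + (5/24)·16 + (1/8)·64 + (5/24)·100 = 98/3
Var(X) = 98/3 − (25/6)² = 551/36

551/36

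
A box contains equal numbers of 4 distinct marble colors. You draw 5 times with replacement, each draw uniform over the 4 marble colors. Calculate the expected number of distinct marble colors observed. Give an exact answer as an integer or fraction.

Let Xⱼ=1 if type j appears at least once. P(Xⱼ=1) = 1 − ((4−1)/4)^5 = 781/1024.
E[#distinct] = 4·781/1024 = 781/256.

781/256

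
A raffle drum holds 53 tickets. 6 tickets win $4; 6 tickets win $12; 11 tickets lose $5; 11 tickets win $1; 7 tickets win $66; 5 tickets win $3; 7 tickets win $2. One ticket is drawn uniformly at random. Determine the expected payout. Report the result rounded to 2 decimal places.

E[payout] = (6/53)·4 + (6/53)·12 + (11/53)·(-5) + (11/53)·1 + (7/53)·66 + (5/53)·3 + (7/53)·2 = 543/53
≈ $10.25

$10.25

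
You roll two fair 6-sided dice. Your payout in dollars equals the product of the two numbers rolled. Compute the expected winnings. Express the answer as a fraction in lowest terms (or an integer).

49/4 dollars

Distribution of the product of the two numbers rolled: 1 w.p. 1/36, 2 w.p. 1/18, 3 w.p. 1/18, 4 w.p. 1/12, 5 w.p. 1/18, 6 w.p. 1/9, …
E[payout] = (1/36)·1 + (1/18)·2 + (1/18)·3 + (1/12)·4 + (1/18)·5 + (1/9)·6 + (1/18)·8 + (1/36)·9 + (1/18)·10 + (1/9)·12 + (1/18)·15 + (1/36)·16 + (1/18)·18 + (1/18)·20 + (1/18)·24 + (1/36)·25 + (1/18)·30 + (1/36)·36 = 49/4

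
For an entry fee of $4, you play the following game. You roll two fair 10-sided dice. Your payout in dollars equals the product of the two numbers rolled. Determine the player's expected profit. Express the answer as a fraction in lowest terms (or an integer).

105/4 dollars

Distribution of the product of the two numbers rolled: 1 w.p. 1/100, 2 w.p. 1/50, 3 w.p. 1/50, 4 w.p. 3/100, 5 w.p. 1/50, 6 w.p. 1/25, …
E[payout] = (1/100)·1 + (1/50)·2 + (1/50)·3 + (3/100)·4 + (1/50)·5 + (1/25)·6 + (1/50)·7 + (1/25)·8 + (3/100)·9 + (1/25)·10 + (1/25)·12 + (1/50)·14 + (1/50)·15 + (3/100)·16 + (1/25)·18 + (1/25)·20 + (1/50)·21 + (1/25)·24 + (1/100)·25 + (1/50)·27 + (1/50)·28 + (1/25)·30 + (1/50)·32 + (1/50)·35 + (3/100)·36 + (1/25)·40 + (1/50)·42 + (1/50)·45 + (1/50)·48 + (1/100)·49 + (1/50)·50 + (1/50)·54 + (1/50)·56 + (1/50)·60 + (1/50)·63 + (1/100)·64 + (1/50)·70 + (1/50)·72 + (1/50)·80 + (1/100)·81 + (1/50)·90 + (1/100)·100 = 121/4
Expected profit = 121/4 − 4 = 105/4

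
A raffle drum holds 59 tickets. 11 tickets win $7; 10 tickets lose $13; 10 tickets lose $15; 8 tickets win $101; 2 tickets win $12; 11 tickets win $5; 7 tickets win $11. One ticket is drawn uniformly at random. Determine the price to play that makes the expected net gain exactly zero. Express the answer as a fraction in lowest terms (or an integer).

E[payout] = (11/59)·7 + (10/59)·(-13) + (10/59)·(-15) + (8/59)·101 + (2/59)·12 + (11/59)·5 + (7/59)·11 = 761/59
Fair fee = E[payout] = 761/59

761/59 dollars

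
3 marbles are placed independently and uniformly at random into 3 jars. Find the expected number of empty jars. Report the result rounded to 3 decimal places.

Let Xⱼ=1 if jar j is empty. P(Xⱼ=1) = ((3-1)/3)^3 = 8/27.
By linearity, E[#empty] = 3·8/27 = 8/9.
≈ 0.889

0.889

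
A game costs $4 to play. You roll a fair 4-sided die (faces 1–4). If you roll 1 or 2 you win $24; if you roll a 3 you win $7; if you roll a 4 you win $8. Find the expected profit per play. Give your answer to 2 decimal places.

$11.75

E[payout] = (1/4)·7 + (1/4)·8 + (1/2)·24 = 63/4
Expected profit = 63/4 − 4 = 47/4 ≈ $11.75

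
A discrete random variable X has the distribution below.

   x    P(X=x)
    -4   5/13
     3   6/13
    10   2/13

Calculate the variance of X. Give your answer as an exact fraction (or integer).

4018/169

E[X] = (5/13)·(-4) + (6/13)·3 + (2/13)·10 = 18/13
E[X²] = (5/13)·16 + (6/13)·9 + (2/13)·100 = 334/13
Var(X) = 334/13 − (18/13)² = 4018/169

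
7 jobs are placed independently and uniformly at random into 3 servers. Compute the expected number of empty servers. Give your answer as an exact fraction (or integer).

Let Xⱼ=1 if server j is empty. P(Xⱼ=1) = ((3-1)/3)^7 = 128/2187.
By linearity, E[#empty] = 3·128/2187 = 128/729.

128/729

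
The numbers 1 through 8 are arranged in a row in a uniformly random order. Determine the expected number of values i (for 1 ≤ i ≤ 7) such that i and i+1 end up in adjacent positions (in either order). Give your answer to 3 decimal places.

For each i ∈ {1,…,7}, let Xᵢ = 1 if i and i+1 are adjacent. P(Xᵢ=1) = 2·(8−1)!/8! = 2/8.
By linearity, E[ΣXᵢ] = (7)·(2/8) = 7/4.
≈ 1.750

1.750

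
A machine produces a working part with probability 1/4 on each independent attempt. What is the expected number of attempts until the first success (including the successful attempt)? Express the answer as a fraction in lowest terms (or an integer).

4

For a geometric distribution, E[trials] = 1/p = 1/(1/4) = 4.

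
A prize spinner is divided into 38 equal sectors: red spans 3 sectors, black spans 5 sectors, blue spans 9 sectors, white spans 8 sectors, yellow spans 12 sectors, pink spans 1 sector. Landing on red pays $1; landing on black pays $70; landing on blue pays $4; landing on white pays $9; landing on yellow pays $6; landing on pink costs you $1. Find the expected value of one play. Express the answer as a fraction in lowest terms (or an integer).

$14

E[payout] = (3/38)·1 + (5/38)·70 + (9/38)·4 + (8/38)·9 + (12/38)·6 + (1/38)·(-1) = 14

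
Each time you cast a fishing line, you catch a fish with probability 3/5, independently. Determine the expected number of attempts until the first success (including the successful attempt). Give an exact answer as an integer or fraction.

5/3

For a geometric distribution, E[trials] = 1/p = 1/(3/5) = 5/3.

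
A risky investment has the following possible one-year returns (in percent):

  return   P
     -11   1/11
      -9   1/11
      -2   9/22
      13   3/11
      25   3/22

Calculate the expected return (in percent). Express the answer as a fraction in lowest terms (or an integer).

95/22

E[X] = (1/11)·(-11) + (1/11)·(-9) + (9/22)·(-2) + (3/11)·13 + (3/22)·25
     = 95/22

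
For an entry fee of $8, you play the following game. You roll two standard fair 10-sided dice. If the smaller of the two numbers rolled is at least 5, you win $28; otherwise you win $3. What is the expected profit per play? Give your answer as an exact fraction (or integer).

E[payout] = (16/25)·3 + (9/25)·28 = 12
Expected profit = 12 − 8 = 4

$4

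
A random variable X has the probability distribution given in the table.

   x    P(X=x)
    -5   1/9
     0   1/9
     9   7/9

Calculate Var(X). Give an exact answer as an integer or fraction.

1964/81

E[X] = (1/9)·(-5) + (1/9)·0 + (7/9)·9 = 58/9
E[X²] = (1/9)·25 + (1/9)·0 + (7/9)·81 = 592/9
Var(X) = 592/9 − (58/9)² = 1964/81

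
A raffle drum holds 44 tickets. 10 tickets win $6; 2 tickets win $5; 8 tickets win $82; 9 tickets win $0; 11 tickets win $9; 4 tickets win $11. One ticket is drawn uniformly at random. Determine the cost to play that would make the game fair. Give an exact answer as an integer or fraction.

79/4 dollars

E[payout] = (10/44)·6 + (2/44)·5 + (8/44)·82 + (9/44)·0 + (11/44)·9 + (4/44)·11 = 79/4
Fair fee = E[payout] = 79/4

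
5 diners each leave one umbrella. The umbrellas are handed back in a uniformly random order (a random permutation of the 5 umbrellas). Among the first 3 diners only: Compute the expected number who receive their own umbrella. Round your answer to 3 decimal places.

Let Xᵢ = 1 if person i gets their own umbrella. For each i, P(Xᵢ=1) = 1/5.
By linearity of expectation, E[X₁+…+X_3] = 3·(1/5) = 3/5.
≈ 0.600

0.600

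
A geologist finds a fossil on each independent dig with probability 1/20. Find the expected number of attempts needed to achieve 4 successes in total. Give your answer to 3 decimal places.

By linearity (sum of 4 independent geometric waits), E[trials] = 4/p = 4/(1/20) = 80.
≈ 80.000

80.000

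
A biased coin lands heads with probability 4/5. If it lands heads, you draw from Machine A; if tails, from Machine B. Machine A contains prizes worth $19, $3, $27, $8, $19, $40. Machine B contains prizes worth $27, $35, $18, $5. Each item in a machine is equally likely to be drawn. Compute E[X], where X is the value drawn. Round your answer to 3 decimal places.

$19.717

E[X | Machine A] = (19 + 3 + 27 + 8 + 19 + 40)/6 = 58/3
E[X | Machine B] = (27 + 35 + 18 + 5)/4 = 85/4
E[X] = (4/5)·58/3 + (1/5)·85/4 = 1183/60 ≈ 19.717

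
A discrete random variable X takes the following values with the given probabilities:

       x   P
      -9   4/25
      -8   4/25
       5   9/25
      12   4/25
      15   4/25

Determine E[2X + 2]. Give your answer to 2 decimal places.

8.80

E[2x+2] = (4/25)·(-16) + (4/25)·(-14) + (9/25)·12 + (4/25)·26 + (4/25)·32
     = 44/5 ≈ 8.80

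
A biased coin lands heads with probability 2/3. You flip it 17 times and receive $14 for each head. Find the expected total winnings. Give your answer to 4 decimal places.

E[#heads] = 17·2/3 = 34/3 (linearity over flips).
E[winnings] = 14·34/3 = 476/3.
≈ 158.6667

$158.6667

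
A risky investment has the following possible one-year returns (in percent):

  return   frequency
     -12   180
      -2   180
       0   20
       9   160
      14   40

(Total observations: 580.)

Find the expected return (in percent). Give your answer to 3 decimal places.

-0.897

Total = 580, so P(return=-12) = 180/580, etc.
E[X] = (9/29)·(-12) + (9/29)·(-2) + (1/29)·0 + (8/29)·9 + (2/29)·14
     = -26/29 ≈ -0.897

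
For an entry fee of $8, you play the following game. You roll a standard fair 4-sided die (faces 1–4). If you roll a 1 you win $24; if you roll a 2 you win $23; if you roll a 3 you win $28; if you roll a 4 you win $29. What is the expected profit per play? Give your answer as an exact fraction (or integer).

E[payout] = (1/4)·23 + (1/4)·24 + (1/4)·28 + (1/4)·29 = 26
Expected profit = 26 − 8 = 18

$18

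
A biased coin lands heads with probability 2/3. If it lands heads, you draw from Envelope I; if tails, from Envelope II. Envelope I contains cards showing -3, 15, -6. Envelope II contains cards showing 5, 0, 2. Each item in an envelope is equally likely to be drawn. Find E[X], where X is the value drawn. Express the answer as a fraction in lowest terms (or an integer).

19/9

E[X | Envelope I] = (-3 + 15 − 6)/3 = 2
E[X | Envelope II] = (5 + 0 + 2)/3 = 7/3
E[X] = (2/3)·2 + (1/3)·7/3 = 19/9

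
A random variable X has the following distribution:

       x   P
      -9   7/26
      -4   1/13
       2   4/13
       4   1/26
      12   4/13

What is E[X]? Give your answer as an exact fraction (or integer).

E[X] = (7/26)·(-9) + (1/13)·(-4) + (4/13)·2 + (1/26)·4 + (4/13)·12
     = 45/26

45/26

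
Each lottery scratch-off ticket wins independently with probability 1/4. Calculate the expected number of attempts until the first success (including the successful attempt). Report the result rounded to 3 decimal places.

For a geometric distribution, E[trials] = 1/p = 1/(1/4) = 4.
≈ 4.000

4.000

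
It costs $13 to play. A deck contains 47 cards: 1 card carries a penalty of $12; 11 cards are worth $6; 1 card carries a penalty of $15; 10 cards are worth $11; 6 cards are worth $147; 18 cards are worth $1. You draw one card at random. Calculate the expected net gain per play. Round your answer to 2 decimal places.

E[payout] = (1/47)·(-12) + (11/47)·6 + (1/47)·(-15) + (10/47)·11 + (6/47)·147 + (18/47)·1 = 1049/47
Expected profit = 1049/47 − 13 = 438/47 ≈ $9.32

$9.32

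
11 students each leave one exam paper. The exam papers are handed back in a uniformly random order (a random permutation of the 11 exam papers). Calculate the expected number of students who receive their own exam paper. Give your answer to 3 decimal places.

1.000

Let Xᵢ = 1 if person i gets their own exam paper. For each i, P(Xᵢ=1) = 1/11.
By linearity of expectation, E[X₁+…+X_11] = 11·(1/11) = 1.
≈ 1.000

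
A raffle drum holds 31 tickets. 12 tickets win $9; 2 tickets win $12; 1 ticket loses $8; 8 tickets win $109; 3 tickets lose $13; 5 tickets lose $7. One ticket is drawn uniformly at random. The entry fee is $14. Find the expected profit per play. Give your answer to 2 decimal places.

E[payout] = (12/31)·9 + (2/31)·12 + (1/31)·(-8) + (8/31)·109 + (3/31)·(-13) + (5/31)·(-7) = 922/31
Expected profit = 922/31 − 14 = 488/31 ≈ $15.74

$15.74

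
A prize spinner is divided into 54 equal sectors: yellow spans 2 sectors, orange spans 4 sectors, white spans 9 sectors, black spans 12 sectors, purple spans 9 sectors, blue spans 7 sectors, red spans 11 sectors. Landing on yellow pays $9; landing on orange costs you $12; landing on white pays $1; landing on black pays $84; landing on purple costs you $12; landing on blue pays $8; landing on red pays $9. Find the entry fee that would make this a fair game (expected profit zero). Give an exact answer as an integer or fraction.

E[payout] = (2/54)·9 + (4/54)·(-12) + (9/54)·1 + (12/54)·84 + (9/54)·(-12) + (7/54)·8 + (11/54)·9 = 517/27
Fair fee = E[payout] = 517/27

517/27 dollars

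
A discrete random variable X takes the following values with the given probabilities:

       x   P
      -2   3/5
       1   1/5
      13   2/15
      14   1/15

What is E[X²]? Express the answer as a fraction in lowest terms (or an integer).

E[X²] = (3/5)·4 + (1/5)·1 + (2/15)·169 + (1/15)·196
     = 191/5

191/5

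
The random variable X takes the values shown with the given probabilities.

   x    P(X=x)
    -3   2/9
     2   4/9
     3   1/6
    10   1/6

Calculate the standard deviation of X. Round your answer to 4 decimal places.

E[X] = 43/18, E[X²] = 395/18
Var(X) = E[X²] − (E[X])² = 395/18 − 1849/324 = 5261/324
SD(X) = √(5261/324) ≈ 4.0296

4.0296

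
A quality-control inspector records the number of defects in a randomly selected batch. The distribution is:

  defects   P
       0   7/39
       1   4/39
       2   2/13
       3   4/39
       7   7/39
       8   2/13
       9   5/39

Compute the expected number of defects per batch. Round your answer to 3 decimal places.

E[X] = (7/39)·0 + (4/39)·1 + (2/13)·2 + (4/39)·3 + (7/39)·7 + (2/13)·8 + (5/39)·9
     = 170/39 ≈ 4.359

4.359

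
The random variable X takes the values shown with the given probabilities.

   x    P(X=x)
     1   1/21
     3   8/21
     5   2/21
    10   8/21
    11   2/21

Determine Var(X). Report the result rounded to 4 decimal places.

E[X] = (1/21)·1 + (8/21)·3 + (2/21)·5 + (8/21)·10 + (2/21)·11 = 137/21
E[X²] = (1/21)·1 + (8/21)·9 + (2/21)·25 + (8/21)·100 + (2/21)·121 = 1165/21
Var(X) = 1165/21 − (137/21)² = 5696/441 ≈ 12.9161

12.9161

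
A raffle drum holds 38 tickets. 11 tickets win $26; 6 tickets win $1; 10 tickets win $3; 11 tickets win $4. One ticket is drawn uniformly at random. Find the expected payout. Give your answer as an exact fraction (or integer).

E[payout] = (11/38)·26 + (6/38)·1 + (10/38)·3 + (11/38)·4 = 183/19

183/19 dollars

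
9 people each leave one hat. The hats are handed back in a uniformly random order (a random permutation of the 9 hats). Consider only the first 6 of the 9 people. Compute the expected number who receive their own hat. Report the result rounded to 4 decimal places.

0.6667

Let Xᵢ = 1 if person i gets their own hat. For each i, P(Xᵢ=1) = 1/9.
By linearity of expectation, E[X₁+…+X_6] = 6·(1/9) = 2/3.
≈ 0.6667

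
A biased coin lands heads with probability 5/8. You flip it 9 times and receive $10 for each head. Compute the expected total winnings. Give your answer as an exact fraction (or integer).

E[#heads] = 9·5/8 = 45/8 (linearity over flips).
E[winnings] = 10·45/8 = 225/4.

225/4 dollars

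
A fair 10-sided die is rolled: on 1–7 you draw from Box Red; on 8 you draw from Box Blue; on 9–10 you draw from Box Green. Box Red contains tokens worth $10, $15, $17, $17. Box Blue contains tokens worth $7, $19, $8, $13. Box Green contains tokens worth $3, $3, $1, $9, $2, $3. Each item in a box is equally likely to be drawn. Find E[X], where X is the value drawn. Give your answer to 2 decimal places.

E[X | Box Red] = (10 + 15 + 17 + 17)/4 = 59/4
E[X | Box Blue] = (7 + 19 + 8 + 13)/4 = 47/4
E[X | Box Green] = (3 + 3 + 1 + 9 + 2 + 3)/6 = 7/2
E[X] = (7/10)·59/4 + (1/10)·47/4 + (1/5)·7/2 = 61/5 ≈ 12.20

$12.20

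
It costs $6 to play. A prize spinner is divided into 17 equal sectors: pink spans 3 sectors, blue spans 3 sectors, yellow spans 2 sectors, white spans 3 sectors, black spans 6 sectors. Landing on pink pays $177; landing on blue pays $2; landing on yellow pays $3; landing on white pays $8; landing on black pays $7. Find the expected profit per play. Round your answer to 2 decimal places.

E[payout] = (3/17)·177 + (3/17)·2 + (2/17)·3 + (3/17)·8 + (6/17)·7 = 609/17
Expected profit = 609/17 − 6 = 507/17 ≈ $29.82

$29.82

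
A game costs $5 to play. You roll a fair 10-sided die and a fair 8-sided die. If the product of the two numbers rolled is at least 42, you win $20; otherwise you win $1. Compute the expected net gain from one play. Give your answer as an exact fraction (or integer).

E[payout] = (4/5)·1 + (1/5)·20 = 24/5
Expected profit = 24/5 − 5 = -1/5

-1/5 dollars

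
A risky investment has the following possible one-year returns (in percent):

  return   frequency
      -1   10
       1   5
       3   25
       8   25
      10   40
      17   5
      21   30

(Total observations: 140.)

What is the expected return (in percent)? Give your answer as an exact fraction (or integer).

277/28

Total = 140, so P(return=-1) = 10/140, etc.
E[X] = (1/14)·(-1) + (1/28)·1 + (5/28)·3 + (5/28)·8 + (2/7)·10 + (1/28)·17 + (3/14)·21
     = 277/28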